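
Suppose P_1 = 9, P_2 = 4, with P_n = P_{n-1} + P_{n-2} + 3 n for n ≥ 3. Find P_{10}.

P_3 = 4 + 9 + 9 = 22
P_4 = 22 + 4 + 12 = 38
P_5 = 38 + 22 + 15 = 75
P_6 = 75 + 38 + 18 = 131
P_7 = 131 + 75 + 21 = 227
P_8 = 227 + 131 + 24 = 382
P_9 = 382 + 227 + 27 = 636
P_{10} = 636 + 382 + 30 = 1048

1048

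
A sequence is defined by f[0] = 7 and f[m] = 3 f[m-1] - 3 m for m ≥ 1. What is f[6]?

f[1] = 3(7) - 3 = 18
f[2] = 3(18) - 6 = 48
f[3] = 3(48) - 9 = 135
f[4] = 3(135) - 12 = 393
f[5] = 3(393) - 15 = 1164
f[6] = 3(1164) - 18 = 3474

3474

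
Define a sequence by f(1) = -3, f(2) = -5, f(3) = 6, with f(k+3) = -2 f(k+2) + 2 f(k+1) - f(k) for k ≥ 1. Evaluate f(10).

-9915

f(4) = -2(6) + 2(-5) - (-3) = -19
f(5) = -2(-19) + 2(6) - (-5) = 55
f(6) = -2(55) + 2(-19) - 6 = -154
f(7) = -2(-154) + 2(55) - (-19) = 437
f(8) = -2(437) + 2(-154) - 55 = -1237
f(9) = -2(-1237) + 2(437) - (-154) = 3502
f(10) = -2(3502) + 2(-1237) - 437 = -9915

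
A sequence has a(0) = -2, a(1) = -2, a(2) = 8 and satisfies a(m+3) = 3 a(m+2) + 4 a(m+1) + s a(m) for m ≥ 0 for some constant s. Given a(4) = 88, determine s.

-1

a(3) = 16 - 2s
a(4) = 80 - 8s
So 80 - 8s = 88, giving s = -1.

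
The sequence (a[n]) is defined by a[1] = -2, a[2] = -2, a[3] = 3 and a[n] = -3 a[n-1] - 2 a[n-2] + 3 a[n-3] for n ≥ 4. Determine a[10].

925

a[4] = -3*3 - 2*(-2) + 3*(-2) = -11
a[5] = -3*(-11) - 2*3 + 3*(-2) = 21
a[6] = -3*21 - 2*(-11) + 3*3 = -32
a[7] = -3*(-32) - 2*21 + 3*(-11) = 21
a[8] = -3*21 - 2*(-32) + 3*21 = 64
a[9] = -3*64 - 2*21 + 3*(-32) = -330
a[10] = -3*(-330) - 2*64 + 3*21 = 925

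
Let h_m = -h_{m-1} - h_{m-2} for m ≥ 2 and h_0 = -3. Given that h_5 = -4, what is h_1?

7

Let h_1 = x.
h_2 = 3 - x
h_3 = -3
h_4 = x
h_5 = 3 - x
So 3 - x = -4, giving x = 7.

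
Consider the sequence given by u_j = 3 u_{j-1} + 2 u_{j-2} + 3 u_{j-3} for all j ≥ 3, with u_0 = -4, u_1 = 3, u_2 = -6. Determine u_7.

u_3 = 3·(-6) + 2·3 + 3·(-4) = -24
u_4 = 3·(-24) + 2·(-6) + 3·3 = -75
u_5 = 3·(-75) + 2·(-24) + 3·(-6) = -291
u_6 = 3·(-291) + 2·(-75) + 3·(-24) = -1095
u_7 = 3·(-1095) + 2·(-291) + 3·(-75) = -4092

-4092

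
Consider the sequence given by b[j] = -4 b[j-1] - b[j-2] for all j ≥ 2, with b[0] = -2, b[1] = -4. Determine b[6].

3538

b[2] = -4(-4) - (-2) = 18
b[3] = -4(18) - (-4) = -68
b[4] = -4(-68) - 18 = 254
b[5] = -4(254) - (-68) = -948
b[6] = -4(-948) - 254 = 3538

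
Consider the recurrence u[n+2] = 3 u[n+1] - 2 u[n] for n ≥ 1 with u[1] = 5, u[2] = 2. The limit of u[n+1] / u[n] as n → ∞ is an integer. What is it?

2

The characteristic equation is r^2 - 3r + 2 = 0, which factors as (r - 2)(r - 1) = 0.
So the roots are 2 and 1. Since |2| > |1| and the coefficient of 2^n is non-zero, the ratio tends to 2.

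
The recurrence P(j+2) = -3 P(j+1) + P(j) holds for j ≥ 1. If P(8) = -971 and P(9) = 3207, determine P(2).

Rearranging, P(j-2) = P(j) + 3 P(j-1).
P(7) = 3207 + 3·(-971) = 294
P(6) = -971 + 3·294 = -89
P(5) = 294 + 3·(-89) = 27
P(4) = -89 + 3·27 = -8
P(3) = 27 + 3·(-8) = 3
P(2) = -8 + 3·3 = 1

1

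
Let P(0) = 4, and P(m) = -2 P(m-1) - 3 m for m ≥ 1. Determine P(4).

P(1) = -2·4 - 3 = -11
P(2) = -2·(-11) - 6 = 16
P(3) = -2·16 - 9 = -41
P(4) = -2·(-41) - 12 = 70

70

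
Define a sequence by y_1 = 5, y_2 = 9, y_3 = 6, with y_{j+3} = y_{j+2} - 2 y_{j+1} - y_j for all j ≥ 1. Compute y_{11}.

y_4 = 6 - 2·9 - 5 = -17
y_5 = (-17) - 2·6 - 9 = -38
y_6 = (-38) - 2·(-17) - 6 = -10
y_7 = (-10) - 2·(-38) - (-17) = 83
y_8 = 83 - 2·(-10) - (-38) = 141
y_9 = 141 - 2·83 - (-10) = -15
y_{10} = (-15) - 2·141 - 83 = -380
y_{11} = (-380) - 2·(-15) - 141 = -491

-491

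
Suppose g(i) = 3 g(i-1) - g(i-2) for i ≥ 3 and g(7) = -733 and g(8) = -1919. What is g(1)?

-5

Rearranging, g(i-2) = -(g(i) - 3 g(i-1)).
g(6) = -(-1919 - 3(-733)) = -280
g(5) = -(-733 - 3(-280)) = -107
g(4) = -(-280 - 3(-107)) = -41
g(3) = -(-107 - 3(-41)) = -16
g(2) = -(-41 - 3(-16)) = -7
g(1) = -(-16 - 3(-7)) = -5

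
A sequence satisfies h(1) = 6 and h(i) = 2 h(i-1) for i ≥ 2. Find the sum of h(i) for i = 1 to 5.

186

h(2) = 2·6 = 12
h(3) = 2·12 = 24
h(4) = 2·24 = 48
h(5) = 2·48 = 96
Sum = 6 + 12 + 24 + 48 + 96 = 186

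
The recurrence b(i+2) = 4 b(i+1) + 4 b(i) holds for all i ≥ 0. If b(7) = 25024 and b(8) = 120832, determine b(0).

4

Rearranging, b(i-2) = (b(i) - 4 b(i-1)) / 4.
b(6) = (120832 - 4*25024) / 4 = 20736/4 = 5184
b(5) = (25024 - 4*5184) / 4 = 4288/4 = 1072
b(4) = (5184 - 4*1072) / 4 = 896/4 = 224
b(3) = (1072 - 4*224) / 4 = 176/4 = 44
b(2) = (224 - 4*44) / 4 = 48/4 = 12
b(1) = (44 - 4*12) / 4 = -4/4 = -1
b(0) = (12 - 4*(-1)) / 4 = 16/4 = 4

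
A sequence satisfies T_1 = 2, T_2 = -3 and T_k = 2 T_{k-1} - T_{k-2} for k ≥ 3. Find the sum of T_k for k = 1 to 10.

-205

T_3 = 2(-3) - 2 = -8
T_4 = 2(-8) - (-3) = -13
T_5 = 2(-13) - (-8) = -18
T_6 = 2(-18) - (-13) = -23
T_7 = 2(-23) - (-18) = -28
T_8 = 2(-28) - (-23) = -33
T_9 = 2(-33) - (-28) = -38
T_{10} = 2(-38) - (-33) = -43
Sum = 2 + (-3) + (-8) + (-13) + (-18) + (-23) + (-28) + (-33) + (-38) + (-43) = -205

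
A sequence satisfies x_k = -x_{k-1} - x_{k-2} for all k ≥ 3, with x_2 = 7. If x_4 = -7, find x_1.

-7

Let x_1 = y.
x_3 = -7 - y
x_4 = y
So y = -7, giving y = -7.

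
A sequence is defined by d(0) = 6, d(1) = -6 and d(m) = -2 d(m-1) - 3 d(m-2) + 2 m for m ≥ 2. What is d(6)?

118

d(2) = -2*(-6) - 3*6 + 4 = -2
d(3) = -2*(-2) - 3*(-6) + 6 = 28
d(4) = -2*28 - 3*(-2) + 8 = -42
d(5) = -2*(-42) - 3*28 + 10 = 10
d(6) = -2*10 - 3*(-42) + 12 = 118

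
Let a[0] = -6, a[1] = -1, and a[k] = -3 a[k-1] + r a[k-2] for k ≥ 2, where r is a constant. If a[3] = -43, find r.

a[2] = 3 - 6r
a[3] = -9 + 17r
So -9 + 17r = -43, giving r = -2.

-2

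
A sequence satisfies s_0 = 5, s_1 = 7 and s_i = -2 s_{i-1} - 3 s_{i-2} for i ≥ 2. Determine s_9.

s_2 = -2·7 - 3·5 = -29
s_3 = -2·(-29) - 3·7 = 37
s_4 = -2·37 - 3·(-29) = 13
s_5 = -2·13 - 3·37 = -137
s_6 = -2·(-137) - 3·13 = 235
s_7 = -2·235 - 3·(-137) = -59
s_8 = -2·(-59) - 3·235 = -587
s_9 = -2·(-587) - 3·(-59) = 1351

1351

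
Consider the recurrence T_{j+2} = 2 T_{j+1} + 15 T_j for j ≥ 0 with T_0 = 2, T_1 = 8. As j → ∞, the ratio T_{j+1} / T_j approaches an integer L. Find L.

The characteristic equation is r^2 - 2r - 15 = 0, which factors as (r - 5)(r + 3) = 0.
So the roots are 5 and -3. Since |5| > |-3| and the coefficient of 5^j is non-zero, the ratio tends to 5.

5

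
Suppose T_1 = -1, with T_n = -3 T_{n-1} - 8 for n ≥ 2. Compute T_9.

T_2 = -3·(-1) - 8 = -5
T_3 = -3·(-5) - 8 = 7
T_4 = -3·7 - 8 = -29
T_5 = -3·(-29) - 8 = 79
T_6 = -3·79 - 8 = -245
T_7 = -3·(-245) - 8 = 727
T_8 = -3·727 - 8 = -2189
T_9 = -3·(-2189) - 8 = 6559

6559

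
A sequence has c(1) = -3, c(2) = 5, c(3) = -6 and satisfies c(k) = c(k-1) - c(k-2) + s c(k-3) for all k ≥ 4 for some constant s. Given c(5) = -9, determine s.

c(4) = -11 - 3s
c(5) = -5 + 2s
So -5 + 2s = -9, giving s = -2.

-2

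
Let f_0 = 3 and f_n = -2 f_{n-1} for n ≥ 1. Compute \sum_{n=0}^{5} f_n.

-63

f_1 = -2·3 = -6
f_2 = -2·(-6) = 12
f_3 = -2·12 = -24
f_4 = -2·(-24) = 48
f_5 = -2·48 = -96
Sum = 3 + (-6) + 12 + (-24) + 48 + (-96) = -63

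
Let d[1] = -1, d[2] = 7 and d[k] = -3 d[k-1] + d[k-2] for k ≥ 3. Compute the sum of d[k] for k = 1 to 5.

d[3] = -3*7 + (-1) = -22
d[4] = -3*(-22) + 7 = 73
d[5] = -3*73 + (-22) = -241
Sum = (-1) + 7 + (-22) + 73 + (-241) = -184

-184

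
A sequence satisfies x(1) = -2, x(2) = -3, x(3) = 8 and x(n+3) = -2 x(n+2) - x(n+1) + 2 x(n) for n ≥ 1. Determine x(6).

-7

x(4) = -2*8 - (-3) + 2*(-2) = -17
x(5) = -2*(-17) - 8 + 2*(-3) = 20
x(6) = -2*20 - (-17) + 2*8 = -7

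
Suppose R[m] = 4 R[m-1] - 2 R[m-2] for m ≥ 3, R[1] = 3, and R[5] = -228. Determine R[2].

-3

Let R[2] = z.
R[3] = -6 + 4z
R[4] = -24 + 14z
R[5] = -84 + 48z
So -84 + 48z = -228, giving z = -3.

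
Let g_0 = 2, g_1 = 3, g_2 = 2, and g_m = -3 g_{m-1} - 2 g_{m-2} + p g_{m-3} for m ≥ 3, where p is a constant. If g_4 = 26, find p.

g_3 = -12 + 2p
g_4 = 32 - 3p
So 32 - 3p = 26, giving p = 2.

2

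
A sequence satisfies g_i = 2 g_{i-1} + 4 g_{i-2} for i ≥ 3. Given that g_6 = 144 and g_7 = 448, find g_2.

Rearranging, g_{i-2} = (g_i - 2 g_{i-1}) / 4.
g_5 = (448 - 2(144)) / 4 = 160/4 = 40
g_4 = (144 - 2(40)) / 4 = 64/4 = 16
g_3 = (40 - 2(16)) / 4 = 8/4 = 2
g_2 = (16 - 2(2)) / 4 = 12/4 = 3

3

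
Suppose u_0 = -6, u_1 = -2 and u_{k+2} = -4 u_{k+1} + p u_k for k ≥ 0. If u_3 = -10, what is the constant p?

1

u_2 = 8 - 6p
u_3 = -32 + 22p
So -32 + 22p = -10, giving p = 1.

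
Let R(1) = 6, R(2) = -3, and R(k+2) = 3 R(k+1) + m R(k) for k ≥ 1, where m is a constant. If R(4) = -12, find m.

R(3) = -9 + 6m
R(4) = -27 + 15m
So -27 + 15m = -12, giving m = 1.

1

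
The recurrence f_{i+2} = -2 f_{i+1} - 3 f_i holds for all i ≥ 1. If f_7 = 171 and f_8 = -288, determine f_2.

-6

Rearranging, f_{i-2} = (f_i + 2 f_{i-1}) / -3.
f_6 = (-288 + 2(171)) / -3 = 54/-3 = -18
f_5 = (171 + 2(-18)) / -3 = 135/-3 = -45
f_4 = (-18 + 2(-45)) / -3 = -108/-3 = 36
f_3 = (-45 + 2(36)) / -3 = 27/-3 = -9
f_2 = (36 + 2(-9)) / -3 = 18/-3 = -6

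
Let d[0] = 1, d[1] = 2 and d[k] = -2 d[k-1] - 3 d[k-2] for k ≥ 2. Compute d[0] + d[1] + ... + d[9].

d[2] = -2·2 - 3·1 = -7
d[3] = -2·(-7) - 3·2 = 8
d[4] = -2·8 - 3·(-7) = 5
d[5] = -2·5 - 3·8 = -34
d[6] = -2·(-34) - 3·5 = 53
d[7] = -2·53 - 3·(-34) = -4
d[8] = -2·(-4) - 3·53 = -151
d[9] = -2·(-151) - 3·(-4) = 314
Sum = 1 + 2 + (-7) + 8 + 5 + (-34) + 53 + (-4) + (-151) + 314 = 187

187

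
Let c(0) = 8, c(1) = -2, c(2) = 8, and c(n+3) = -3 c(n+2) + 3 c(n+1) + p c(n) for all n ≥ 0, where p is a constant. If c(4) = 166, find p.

c(3) = -30 + 8p
c(4) = 114 - 26p
So 114 - 26p = 166, giving p = -2.

-2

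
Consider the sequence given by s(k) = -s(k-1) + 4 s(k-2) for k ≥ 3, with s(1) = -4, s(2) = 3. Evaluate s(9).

-4219

s(3) = -3 + 4*(-4) = -19
s(4) = -(-19) + 4*3 = 31
s(5) = -31 + 4*(-19) = -107
s(6) = -(-107) + 4*31 = 231
s(7) = -231 + 4*(-107) = -659
s(8) = -(-659) + 4*231 = 1583
s(9) = -1583 + 4*(-659) = -4219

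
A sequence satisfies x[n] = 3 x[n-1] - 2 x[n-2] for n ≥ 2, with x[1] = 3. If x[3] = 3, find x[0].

3

Let x[0] = z.
x[2] = 9 - 2z
x[3] = 21 - 6z
So 21 - 6z = 3, giving z = 3.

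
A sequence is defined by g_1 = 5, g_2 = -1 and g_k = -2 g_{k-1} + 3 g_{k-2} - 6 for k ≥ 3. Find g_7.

815

g_3 = -2·(-1) + 3·5 - 6 = 11
g_4 = -2·11 + 3·(-1) - 6 = -31
g_5 = -2·(-31) + 3·11 - 6 = 89
g_6 = -2·89 + 3·(-31) - 6 = -277
g_7 = -2·(-277) + 3·89 - 6 = 815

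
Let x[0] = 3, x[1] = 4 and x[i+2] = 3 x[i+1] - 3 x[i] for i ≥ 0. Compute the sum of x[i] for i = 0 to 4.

x[2] = 3·4 - 3·3 = 3
x[3] = 3·3 - 3·4 = -3
x[4] = 3·(-3) - 3·3 = -18
Sum = 3 + 4 + 3 + (-3) + (-18) = -11

-11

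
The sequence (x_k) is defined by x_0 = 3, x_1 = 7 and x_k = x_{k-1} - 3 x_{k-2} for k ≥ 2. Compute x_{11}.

x_2 = 7 - 3·3 = -2
x_3 = (-2) - 3·7 = -23
x_4 = (-23) - 3·(-2) = -17
x_5 = (-17) - 3·(-23) = 52
x_6 = 52 - 3·(-17) = 103
x_7 = 103 - 3·52 = -53
x_8 = (-53) - 3·103 = -362
x_9 = (-362) - 3·(-53) = -203
x_{10} = (-203) - 3·(-362) = 883
x_{11} = 883 - 3·(-203) = 1492

1492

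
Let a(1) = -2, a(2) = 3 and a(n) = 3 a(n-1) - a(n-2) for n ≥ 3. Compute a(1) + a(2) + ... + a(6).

a(3) = 3·3 - (-2) = 11
a(4) = 3·11 - 3 = 30
a(5) = 3·30 - 11 = 79
a(6) = 3·79 - 30 = 207
Sum = (-2) + 3 + 11 + 30 + 79 + 207 = 328

328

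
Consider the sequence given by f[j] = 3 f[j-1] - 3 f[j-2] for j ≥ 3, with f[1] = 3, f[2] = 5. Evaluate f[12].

972

f[3] = 3(5) - 3(3) = 6
f[4] = 3(6) - 3(5) = 3
f[5] = 3(3) - 3(6) = -9
f[6] = 3(-9) - 3(3) = -36
f[7] = 3(-36) - 3(-9) = -81
f[8] = 3(-81) - 3(-36) = -135
f[9] = 3(-135) - 3(-81) = -162
f[10] = 3(-162) - 3(-135) = -81
f[11] = 3(-81) - 3(-162) = 243
f[12] = 3(243) - 3(-81) = 972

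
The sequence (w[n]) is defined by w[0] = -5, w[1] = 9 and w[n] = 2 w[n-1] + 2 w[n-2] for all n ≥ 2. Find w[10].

35712

w[2] = 2*9 + 2*(-5) = 8
w[3] = 2*8 + 2*9 = 34
w[4] = 2*34 + 2*8 = 84
w[5] = 2*84 + 2*34 = 236
w[6] = 2*236 + 2*84 = 640
w[7] = 2*640 + 2*236 = 1752
w[8] = 2*1752 + 2*640 = 4784
w[9] = 2*4784 + 2*1752 = 13072
w[10] = 2*13072 + 2*4784 = 35712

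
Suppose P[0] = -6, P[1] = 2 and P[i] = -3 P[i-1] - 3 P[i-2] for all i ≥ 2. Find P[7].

-54

P[2] = -3(2) - 3(-6) = 12
P[3] = -3(12) - 3(2) = -42
P[4] = -3(-42) - 3(12) = 90
P[5] = -3(90) - 3(-42) = -144
P[6] = -3(-144) - 3(90) = 162
P[7] = -3(162) - 3(-144) = -54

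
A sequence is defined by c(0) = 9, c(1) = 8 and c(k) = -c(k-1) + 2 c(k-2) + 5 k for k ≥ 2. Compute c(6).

c(2) = -8 + 2·9 + 10 = 20
c(3) = -20 + 2·8 + 15 = 11
c(4) = -11 + 2·20 + 20 = 49
c(5) = -49 + 2·11 + 25 = -2
c(6) = -(-2) + 2·49 + 30 = 130

130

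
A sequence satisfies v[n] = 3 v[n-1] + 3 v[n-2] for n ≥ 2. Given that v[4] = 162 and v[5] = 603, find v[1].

-2

Rearranging, v[n-2] = (v[n] - 3 v[n-1]) / 3.
v[3] = (603 - 3(162)) / 3 = 117/3 = 39
v[2] = (162 - 3(39)) / 3 = 45/3 = 15
v[1] = (39 - 3(15)) / 3 = -6/3 = -2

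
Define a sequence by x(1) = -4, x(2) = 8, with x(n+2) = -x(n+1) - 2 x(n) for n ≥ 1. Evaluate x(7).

x(3) = -8 - 2*(-4) = 0
x(4) = -0 - 2*8 = -16
x(5) = -(-16) - 2*0 = 16
x(6) = -16 - 2*(-16) = 16
x(7) = -16 - 2*16 = -48

-48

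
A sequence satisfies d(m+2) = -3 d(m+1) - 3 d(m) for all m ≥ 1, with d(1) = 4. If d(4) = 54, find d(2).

3

Let d(2) = z.
d(3) = -12 - 3z
d(4) = 36 + 6z
So 36 + 6z = 54, giving z = 3.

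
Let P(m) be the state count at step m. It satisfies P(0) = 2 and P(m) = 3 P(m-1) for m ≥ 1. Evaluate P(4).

P(1) = 3*2 = 6
P(2) = 3*6 = 18
P(3) = 3*18 = 54
P(4) = 3*54 = 162

162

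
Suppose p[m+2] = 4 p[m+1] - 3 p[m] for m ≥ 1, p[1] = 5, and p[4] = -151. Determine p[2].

Let p[2] = y.
p[3] = -15 + 4y
p[4] = -60 + 13y
So -60 + 13y = -151, giving y = -7.

-7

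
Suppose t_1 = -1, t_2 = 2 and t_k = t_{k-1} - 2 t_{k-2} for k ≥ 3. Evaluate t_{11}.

-56

t_3 = 2 - 2·(-1) = 4
t_4 = 4 - 2·2 = 0
t_5 = 0 - 2·4 = -8
t_6 = (-8) - 2·0 = -8
t_7 = (-8) - 2·(-8) = 8
t_8 = 8 - 2·(-8) = 24
t_9 = 24 - 2·8 = 8
t_{10} = 8 - 2·24 = -40
t_{11} = (-40) - 2·8 = -56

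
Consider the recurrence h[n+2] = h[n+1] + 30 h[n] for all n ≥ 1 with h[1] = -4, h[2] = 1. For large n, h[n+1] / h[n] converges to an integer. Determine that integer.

6

The characteristic equation is r^2 - r - 30 = 0, which factors as (r - 6)(r + 5) = 0.
So the roots are 6 and -5. Since |6| > |-5| and the coefficient of 6^n is non-zero, the ratio tends to 6.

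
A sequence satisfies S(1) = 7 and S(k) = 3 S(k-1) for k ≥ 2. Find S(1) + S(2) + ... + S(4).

280

S(2) = 3(7) = 21
S(3) = 3(21) = 63
S(4) = 3(63) = 189
Sum = 7 + 21 + 63 + 189 = 280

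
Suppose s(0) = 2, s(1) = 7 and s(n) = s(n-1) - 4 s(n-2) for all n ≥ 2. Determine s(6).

191

s(2) = 7 - 4·2 = -1
s(3) = (-1) - 4·7 = -29
s(4) = (-29) - 4·(-1) = -25
s(5) = (-25) - 4·(-29) = 91
s(6) = 91 - 4·(-25) = 191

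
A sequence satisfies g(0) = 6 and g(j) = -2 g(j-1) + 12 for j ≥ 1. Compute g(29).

The fixed point is 12/(1 + 2) = 4, so g(j) - 4 = -2(g(j-1) - 4).
Hence g(j) = 2·(-2)^j + 4.
g(29) = 2·(-2)^{29} + 4 = 2·-536870912 + 4 = -1073741820.

-1073741820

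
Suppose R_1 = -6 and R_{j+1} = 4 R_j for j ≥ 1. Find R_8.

-98304

R_2 = 4(-6) = -24
R_3 = 4(-24) = -96
R_4 = 4(-96) = -384
R_5 = 4(-384) = -1536
R_6 = 4(-1536) = -6144
R_7 = 4(-6144) = -24576
R_8 = 4(-24576) = -98304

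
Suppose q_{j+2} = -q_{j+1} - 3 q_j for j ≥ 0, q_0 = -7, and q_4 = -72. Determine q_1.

-6

Let q_1 = y.
q_2 = 21 - y
q_3 = -21 - 2y
q_4 = -42 + 5y
So -42 + 5y = -72, giving y = -6.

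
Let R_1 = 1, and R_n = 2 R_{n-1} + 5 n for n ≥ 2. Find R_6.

472

R_2 = 2·1 + 10 = 12
R_3 = 2·12 + 15 = 39
R_4 = 2·39 + 20 = 98
R_5 = 2·98 + 25 = 221
R_6 = 2·221 + 30 = 472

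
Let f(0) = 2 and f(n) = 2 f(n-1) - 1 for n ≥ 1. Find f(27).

134217729

The fixed point is -1/(1 - 2) = 1, so f(n) - 1 = 2(f(n-1) - 1).
Hence f(n) = 1·2^n + 1.
f(27) = 1·2^{27} + 1 = 1·134217728 + 1 = 134217729.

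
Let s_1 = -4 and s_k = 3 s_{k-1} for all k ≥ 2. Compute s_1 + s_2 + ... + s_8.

-13120

s_2 = 3·(-4) = -12
s_3 = 3·(-12) = -36
s_4 = 3·(-36) = -108
s_5 = 3·(-108) = -324
s_6 = 3·(-324) = -972
s_7 = 3·(-972) = -2916
s_8 = 3·(-2916) = -8748
Sum = (-4) + (-12) + (-36) + (-108) + (-324) + (-972) + (-2916) + (-8748) = -13120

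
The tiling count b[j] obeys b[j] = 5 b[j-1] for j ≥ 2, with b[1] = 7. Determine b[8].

546875

b[2] = 5(7) = 35
b[3] = 5(35) = 175
b[4] = 5(175) = 875
b[5] = 5(875) = 4375
b[6] = 5(4375) = 21875
b[7] = 5(21875) = 109375
b[8] = 5(109375) = 546875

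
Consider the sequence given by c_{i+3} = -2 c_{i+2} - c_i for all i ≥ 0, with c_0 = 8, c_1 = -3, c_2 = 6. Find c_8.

994

c_3 = -2*6 - 8 = -20
c_4 = -2*(-20) - (-3) = 43
c_5 = -2*43 - 6 = -92
c_6 = -2*(-92) - (-20) = 204
c_7 = -2*204 - 43 = -451
c_8 = -2*(-451) - (-92) = 994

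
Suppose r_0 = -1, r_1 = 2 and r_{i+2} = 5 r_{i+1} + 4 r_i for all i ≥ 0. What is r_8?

226454

r_2 = 5(2) + 4(-1) = 6
r_3 = 5(6) + 4(2) = 38
r_4 = 5(38) + 4(6) = 214
r_5 = 5(214) + 4(38) = 1222
r_6 = 5(1222) + 4(214) = 6966
r_7 = 5(6966) + 4(1222) = 39718
r_8 = 5(39718) + 4(6966) = 226454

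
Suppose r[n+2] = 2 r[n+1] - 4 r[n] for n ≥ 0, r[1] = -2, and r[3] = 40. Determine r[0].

-5

Let r[0] = z.
r[2] = -4 - 4z
r[3] = -8z
So -8z = 40, giving z = -5.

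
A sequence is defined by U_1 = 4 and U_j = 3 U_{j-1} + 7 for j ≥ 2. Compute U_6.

1819

U_2 = 3·4 + 7 = 19
U_3 = 3·19 + 7 = 64
U_4 = 3·64 + 7 = 199
U_5 = 3·199 + 7 = 604
U_6 = 3·604 + 7 = 1819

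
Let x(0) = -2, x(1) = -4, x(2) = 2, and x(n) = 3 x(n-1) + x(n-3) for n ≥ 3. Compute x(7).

254

x(3) = 3*2 + (-2) = 4
x(4) = 3*4 + (-4) = 8
x(5) = 3*8 + 2 = 26
x(6) = 3*26 + 4 = 82
x(7) = 3*82 + 8 = 254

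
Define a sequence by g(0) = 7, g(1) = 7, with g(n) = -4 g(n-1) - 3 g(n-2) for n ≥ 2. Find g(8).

-45913

g(2) = -4·7 - 3·7 = -49
g(3) = -4·(-49) - 3·7 = 175
g(4) = -4·175 - 3·(-49) = -553
g(5) = -4·(-553) - 3·175 = 1687
g(6) = -4·1687 - 3·(-553) = -5089
g(7) = -4·(-5089) - 3·1687 = 15295
g(8) = -4·15295 - 3·(-5089) = -45913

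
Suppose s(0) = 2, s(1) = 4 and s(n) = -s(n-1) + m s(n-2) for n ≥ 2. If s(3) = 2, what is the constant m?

-1

s(2) = -4 + 2m
s(3) = 4 + 2m
So 4 + 2m = 2, giving m = -1.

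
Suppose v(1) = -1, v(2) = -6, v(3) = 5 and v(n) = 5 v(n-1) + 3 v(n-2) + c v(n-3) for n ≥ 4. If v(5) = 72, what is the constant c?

-2

v(4) = 7 - c
v(5) = 50 - 11c
So 50 - 11c = 72, giving c = -2.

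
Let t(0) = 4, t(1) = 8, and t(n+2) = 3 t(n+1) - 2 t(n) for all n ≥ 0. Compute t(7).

t(2) = 3·8 - 2·4 = 16
t(3) = 3·16 - 2·8 = 32
t(4) = 3·32 - 2·16 = 64
t(5) = 3·64 - 2·32 = 128
t(6) = 3·128 - 2·64 = 256
t(7) = 3·256 - 2·128 = 512

512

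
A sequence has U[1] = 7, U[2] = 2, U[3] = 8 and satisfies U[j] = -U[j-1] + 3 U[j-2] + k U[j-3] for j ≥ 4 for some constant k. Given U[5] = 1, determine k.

U[4] = -2 + 7k
U[5] = 26 - 5k
So 26 - 5k = 1, giving k = 5.

5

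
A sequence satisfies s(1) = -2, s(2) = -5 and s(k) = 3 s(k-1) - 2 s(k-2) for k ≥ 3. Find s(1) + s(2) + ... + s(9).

s(3) = 3·(-5) - 2·(-2) = -11
s(4) = 3·(-11) - 2·(-5) = -23
s(5) = 3·(-23) - 2·(-11) = -47
s(6) = 3·(-47) - 2·(-23) = -95
s(7) = 3·(-95) - 2·(-47) = -191
s(8) = 3·(-191) - 2·(-95) = -383
s(9) = 3·(-383) - 2·(-191) = -767
Sum = (-2) + (-5) + (-11) + (-23) + (-47) + (-95) + (-191) + (-383) + (-767) = -1524

-1524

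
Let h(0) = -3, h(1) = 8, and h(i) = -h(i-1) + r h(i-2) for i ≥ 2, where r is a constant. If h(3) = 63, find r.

h(2) = -8 - 3r
h(3) = 8 + 11r
So 8 + 11r = 63, giving r = 5.

5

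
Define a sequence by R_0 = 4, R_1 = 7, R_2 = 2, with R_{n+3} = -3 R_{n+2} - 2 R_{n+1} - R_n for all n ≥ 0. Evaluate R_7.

R_3 = -3(2) - 2(7) - 4 = -24
R_4 = -3(-24) - 2(2) - 7 = 61
R_5 = -3(61) - 2(-24) - 2 = -137
R_6 = -3(-137) - 2(61) - (-24) = 313
R_7 = -3(313) - 2(-137) - 61 = -726

-726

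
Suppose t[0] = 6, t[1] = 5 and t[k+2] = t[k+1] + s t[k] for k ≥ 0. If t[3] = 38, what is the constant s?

3

t[2] = 5 + 6s
t[3] = 5 + 11s
So 5 + 11s = 38, giving s = 3.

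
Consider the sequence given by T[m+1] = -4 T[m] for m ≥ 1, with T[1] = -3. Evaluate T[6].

3072

T[2] = -4(-3) = 12
T[3] = -4(12) = -48
T[4] = -4(-48) = 192
T[5] = -4(192) = -768
T[6] = -4(-768) = 3072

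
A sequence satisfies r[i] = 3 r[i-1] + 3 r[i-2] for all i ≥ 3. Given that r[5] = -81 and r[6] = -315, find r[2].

-5

Rearranging, r[i-2] = (r[i] - 3 r[i-1]) / 3.
r[4] = (-315 - 3·(-81)) / 3 = -72/3 = -24
r[3] = (-81 - 3·(-24)) / 3 = -9/3 = -3
r[2] = (-24 - 3·(-3)) / 3 = -15/3 = -5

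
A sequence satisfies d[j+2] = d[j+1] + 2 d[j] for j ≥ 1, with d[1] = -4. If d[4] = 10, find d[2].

Let d[2] = z.
d[3] = -8 + z
d[4] = -8 + 3z
So -8 + 3z = 10, giving z = 6.

6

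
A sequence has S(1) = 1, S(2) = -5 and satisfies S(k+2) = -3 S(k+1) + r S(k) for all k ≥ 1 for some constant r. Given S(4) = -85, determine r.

S(3) = 15 + r
S(4) = -45 - 8r
So -45 - 8r = -85, giving r = 5.

5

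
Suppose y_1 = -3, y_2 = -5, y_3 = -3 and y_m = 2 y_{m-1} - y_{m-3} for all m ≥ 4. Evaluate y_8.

11

y_4 = 2*(-3) - (-3) = -3
y_5 = 2*(-3) - (-5) = -1
y_6 = 2*(-1) - (-3) = 1
y_7 = 2*1 - (-3) = 5
y_8 = 2*5 - (-1) = 11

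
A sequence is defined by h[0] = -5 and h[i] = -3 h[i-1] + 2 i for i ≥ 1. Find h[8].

-35261

h[1] = -3·(-5) + 2 = 17
h[2] = -3·17 + 4 = -47
h[3] = -3·(-47) + 6 = 147
h[4] = -3·147 + 8 = -433
h[5] = -3·(-433) + 10 = 1309
h[6] = -3·1309 + 12 = -3915
h[7] = -3·(-3915) + 14 = 11759
h[8] = -3·11759 + 16 = -35261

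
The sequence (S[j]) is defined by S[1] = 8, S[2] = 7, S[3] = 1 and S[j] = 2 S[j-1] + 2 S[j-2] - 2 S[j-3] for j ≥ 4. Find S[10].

S[4] = 2·1 + 2·7 - 2·8 = 0
S[5] = 2·0 + 2·1 - 2·7 = -12
S[6] = 2·(-12) + 2·0 - 2·1 = -26
S[7] = 2·(-26) + 2·(-12) - 2·0 = -76
S[8] = 2·(-76) + 2·(-26) - 2·(-12) = -180
S[9] = 2·(-180) + 2·(-76) - 2·(-26) = -460
S[10] = 2·(-460) + 2·(-180) - 2·(-76) = -1128

-1128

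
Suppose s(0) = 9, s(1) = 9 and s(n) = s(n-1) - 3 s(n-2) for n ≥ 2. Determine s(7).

-315

s(2) = 9 - 3·9 = -18
s(3) = (-18) - 3·9 = -45
s(4) = (-45) - 3·(-18) = 9
s(5) = 9 - 3·(-45) = 144
s(6) = 144 - 3·9 = 117
s(7) = 117 - 3·144 = -315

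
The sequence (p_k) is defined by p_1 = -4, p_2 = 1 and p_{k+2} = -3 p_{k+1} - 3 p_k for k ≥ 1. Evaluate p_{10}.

p_3 = -3(1) - 3(-4) = 9
p_4 = -3(9) - 3(1) = -30
p_5 = -3(-30) - 3(9) = 63
p_6 = -3(63) - 3(-30) = -99
p_7 = -3(-99) - 3(63) = 108
p_8 = -3(108) - 3(-99) = -27
p_9 = -3(-27) - 3(108) = -243
p_{10} = -3(-243) - 3(-27) = 810

810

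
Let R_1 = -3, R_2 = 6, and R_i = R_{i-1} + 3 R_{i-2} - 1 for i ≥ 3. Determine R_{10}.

709

R_3 = 6 + 3·(-3) - 1 = -4
R_4 = (-4) + 3·6 - 1 = 13
R_5 = 13 + 3·(-4) - 1 = 0
R_6 = 0 + 3·13 - 1 = 38
R_7 = 38 + 3·0 - 1 = 37
R_8 = 37 + 3·38 - 1 = 150
R_9 = 150 + 3·37 - 1 = 260
R_{10} = 260 + 3·150 - 1 = 709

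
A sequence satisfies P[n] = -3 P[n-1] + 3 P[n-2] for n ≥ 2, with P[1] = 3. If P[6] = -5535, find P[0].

Let P[0] = y.
P[2] = -9 + 3y
P[3] = 36 - 9y
P[4] = -135 + 36y
P[5] = 513 - 135y
P[6] = -1944 + 513y
So -1944 + 513y = -5535, giving y = -7.

-7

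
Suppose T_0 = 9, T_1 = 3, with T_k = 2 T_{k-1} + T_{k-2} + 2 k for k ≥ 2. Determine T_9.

10387

T_2 = 2·3 + 9 + 4 = 19
T_3 = 2·19 + 3 + 6 = 47
T_4 = 2·47 + 19 + 8 = 121
T_5 = 2·121 + 47 + 10 = 299
T_6 = 2·299 + 121 + 12 = 731
T_7 = 2·731 + 299 + 14 = 1775
T_8 = 2·1775 + 731 + 16 = 4297
T_9 = 2·4297 + 1775 + 18 = 10387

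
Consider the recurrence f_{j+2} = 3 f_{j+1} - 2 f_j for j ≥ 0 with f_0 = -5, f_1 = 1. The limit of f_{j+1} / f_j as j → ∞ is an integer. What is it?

2

The characteristic equation is r^2 - 3r + 2 = 0, which factors as (r - 2)(r - 1) = 0.
So the roots are 2 and 1. Since |2| > |1| and the coefficient of 2^j is non-zero, the ratio tends to 2.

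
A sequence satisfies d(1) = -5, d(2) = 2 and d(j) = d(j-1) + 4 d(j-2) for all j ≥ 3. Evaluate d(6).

-122

d(3) = 2 + 4*(-5) = -18
d(4) = (-18) + 4*2 = -10
d(5) = (-10) + 4*(-18) = -82
d(6) = (-82) + 4*(-10) = -122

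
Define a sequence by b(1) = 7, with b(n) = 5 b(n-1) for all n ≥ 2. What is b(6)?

21875

b(2) = 5(7) = 35
b(3) = 5(35) = 175
b(4) = 5(175) = 875
b(5) = 5(875) = 4375
b(6) = 5(4375) = 21875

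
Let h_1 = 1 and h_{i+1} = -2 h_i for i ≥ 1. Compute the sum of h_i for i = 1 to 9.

h_2 = -2(1) = -2
h_3 = -2(-2) = 4
h_4 = -2(4) = -8
h_5 = -2(-8) = 16
h_6 = -2(16) = -32
h_7 = -2(-32) = 64
h_8 = -2(64) = -128
h_9 = -2(-128) = 256
Sum = 1 + (-2) + 4 + (-8) + 16 + (-32) + 64 + (-128) + 256 = 171

171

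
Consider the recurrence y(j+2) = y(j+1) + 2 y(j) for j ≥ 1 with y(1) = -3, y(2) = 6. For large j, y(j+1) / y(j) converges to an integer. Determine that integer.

2

The characteristic equation is r^2 - r - 2 = 0, which factors as (r - 2)(r + 1) = 0.
So the roots are 2 and -1. Since |2| > |-1| and the coefficient of 2^j is non-zero, the ratio tends to 2.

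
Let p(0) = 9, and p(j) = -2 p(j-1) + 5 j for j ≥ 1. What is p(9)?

p(1) = -2·9 + 5 = -13
p(2) = -2·(-13) + 10 = 36
p(3) = -2·36 + 15 = -57
p(4) = -2·(-57) + 20 = 134
p(5) = -2·134 + 25 = -243
p(6) = -2·(-243) + 30 = 516
p(7) = -2·516 + 35 = -997
p(8) = -2·(-997) + 40 = 2034
p(9) = -2·2034 + 45 = -4023

-4023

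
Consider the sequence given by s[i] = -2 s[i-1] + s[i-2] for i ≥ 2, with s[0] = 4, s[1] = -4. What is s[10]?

s[2] = -2(-4) + 4 = 12
s[3] = -2(12) + (-4) = -28
s[4] = -2(-28) + 12 = 68
s[5] = -2(68) + (-28) = -164
s[6] = -2(-164) + 68 = 396
s[7] = -2(396) + (-164) = -956
s[8] = -2(-956) + 396 = 2308
s[9] = -2(2308) + (-956) = -5572
s[10] = -2(-5572) + 2308 = 13452

13452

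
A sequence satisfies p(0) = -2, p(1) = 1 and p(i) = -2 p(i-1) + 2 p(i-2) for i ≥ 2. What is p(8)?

-2208

p(2) = -2(1) + 2(-2) = -6
p(3) = -2(-6) + 2(1) = 14
p(4) = -2(14) + 2(-6) = -40
p(5) = -2(-40) + 2(14) = 108
p(6) = -2(108) + 2(-40) = -296
p(7) = -2(-296) + 2(108) = 808
p(8) = -2(808) + 2(-296) = -2208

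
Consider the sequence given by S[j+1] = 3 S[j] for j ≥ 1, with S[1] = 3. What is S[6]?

S[2] = 3(3) = 9
S[3] = 3(9) = 27
S[4] = 3(27) = 81
S[5] = 3(81) = 243
S[6] = 3(243) = 729

729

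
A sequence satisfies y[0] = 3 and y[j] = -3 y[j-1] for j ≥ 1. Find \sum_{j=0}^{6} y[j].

y[1] = -3*3 = -9
y[2] = -3*(-9) = 27
y[3] = -3*27 = -81
y[4] = -3*(-81) = 243
y[5] = -3*243 = -729
y[6] = -3*(-729) = 2187
Sum = 3 + (-9) + 27 + (-81) + 243 + (-729) + 2187 = 1641

1641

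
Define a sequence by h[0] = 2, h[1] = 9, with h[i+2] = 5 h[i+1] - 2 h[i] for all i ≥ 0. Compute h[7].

h[2] = 5*9 - 2*2 = 41
h[3] = 5*41 - 2*9 = 187
h[4] = 5*187 - 2*41 = 853
h[5] = 5*853 - 2*187 = 3891
h[6] = 5*3891 - 2*853 = 17749
h[7] = 5*17749 - 2*3891 = 80963

80963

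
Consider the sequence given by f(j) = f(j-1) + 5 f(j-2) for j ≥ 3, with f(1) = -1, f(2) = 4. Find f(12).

f(3) = 4 + 5(-1) = -1
f(4) = (-1) + 5(4) = 19
f(5) = 19 + 5(-1) = 14
f(6) = 14 + 5(19) = 109
f(7) = 109 + 5(14) = 179
f(8) = 179 + 5(109) = 724
f(9) = 724 + 5(179) = 1619
f(10) = 1619 + 5(724) = 5239
f(11) = 5239 + 5(1619) = 13334
f(12) = 13334 + 5(5239) = 39529

39529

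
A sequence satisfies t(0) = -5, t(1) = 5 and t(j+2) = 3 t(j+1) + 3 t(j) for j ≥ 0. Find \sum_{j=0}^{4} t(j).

60

t(2) = 3·5 + 3·(-5) = 0
t(3) = 3·0 + 3·5 = 15
t(4) = 3·15 + 3·0 = 45
Sum = (-5) + 5 + 0 + 15 + 45 = 60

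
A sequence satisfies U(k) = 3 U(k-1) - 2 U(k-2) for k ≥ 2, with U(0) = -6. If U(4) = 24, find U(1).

-4

Let U(1) = z.
U(2) = 12 + 3z
U(3) = 36 + 7z
U(4) = 84 + 15z
So 84 + 15z = 24, giving z = -4.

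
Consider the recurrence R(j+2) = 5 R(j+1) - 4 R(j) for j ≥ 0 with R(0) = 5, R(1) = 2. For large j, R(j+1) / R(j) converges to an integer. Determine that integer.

4

The characteristic equation is r^2 - 5r + 4 = 0, which factors as (r - 4)(r - 1) = 0.
So the roots are 4 and 1. Since |4| > |1| and the coefficient of 4^j is non-zero, the ratio tends to 4.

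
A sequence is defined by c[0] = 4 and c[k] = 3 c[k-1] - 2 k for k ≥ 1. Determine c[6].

1830

c[1] = 3(4) - 2 = 10
c[2] = 3(10) - 4 = 26
c[3] = 3(26) - 6 = 72
c[4] = 3(72) - 8 = 208
c[5] = 3(208) - 10 = 614
c[6] = 3(614) - 12 = 1830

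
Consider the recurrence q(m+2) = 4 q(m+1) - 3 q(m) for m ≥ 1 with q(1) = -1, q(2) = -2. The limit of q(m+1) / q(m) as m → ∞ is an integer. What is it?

3

The characteristic equation is r^2 - 4r + 3 = 0, which factors as (r - 3)(r - 1) = 0.
So the roots are 3 and 1. Since |3| > |1| and the coefficient of 3^m is non-zero, the ratio tends to 3.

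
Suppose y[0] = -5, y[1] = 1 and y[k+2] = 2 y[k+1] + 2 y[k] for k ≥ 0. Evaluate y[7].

-872

y[2] = 2(1) + 2(-5) = -8
y[3] = 2(-8) + 2(1) = -14
y[4] = 2(-14) + 2(-8) = -44
y[5] = 2(-44) + 2(-14) = -116
y[6] = 2(-116) + 2(-44) = -320
y[7] = 2(-320) + 2(-116) = -872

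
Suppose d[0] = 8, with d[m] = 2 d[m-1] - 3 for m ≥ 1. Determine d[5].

163

d[1] = 2(8) - 3 = 13
d[2] = 2(13) - 3 = 23
d[3] = 2(23) - 3 = 43
d[4] = 2(43) - 3 = 83
d[5] = 2(83) - 3 = 163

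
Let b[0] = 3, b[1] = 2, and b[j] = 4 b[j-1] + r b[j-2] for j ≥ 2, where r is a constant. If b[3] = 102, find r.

b[2] = 8 + 3r
b[3] = 32 + 14r
So 32 + 14r = 102, giving r = 5.

5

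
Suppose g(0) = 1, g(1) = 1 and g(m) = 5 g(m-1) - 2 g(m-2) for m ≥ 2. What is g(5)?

269

g(2) = 5(1) - 2(1) = 3
g(3) = 5(3) - 2(1) = 13
g(4) = 5(13) - 2(3) = 59
g(5) = 5(59) - 2(13) = 269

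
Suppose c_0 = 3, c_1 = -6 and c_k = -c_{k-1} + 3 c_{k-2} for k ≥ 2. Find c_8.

2175

c_2 = -(-6) + 3*3 = 15
c_3 = -15 + 3*(-6) = -33
c_4 = -(-33) + 3*15 = 78
c_5 = -78 + 3*(-33) = -177
c_6 = -(-177) + 3*78 = 411
c_7 = -411 + 3*(-177) = -942
c_8 = -(-942) + 3*411 = 2175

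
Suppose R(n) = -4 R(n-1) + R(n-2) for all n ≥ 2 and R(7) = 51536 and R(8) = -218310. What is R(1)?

8

Rearranging, R(n-2) = R(n) + 4 R(n-1).
R(6) = -218310 + 4(51536) = -12166
R(5) = 51536 + 4(-12166) = 2872
R(4) = -12166 + 4(2872) = -678
R(3) = 2872 + 4(-678) = 160
R(2) = -678 + 4(160) = -38
R(1) = 160 + 4(-38) = 8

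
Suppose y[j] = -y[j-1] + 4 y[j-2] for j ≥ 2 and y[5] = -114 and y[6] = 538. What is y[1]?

Rearranging, y[j-2] = (y[j] + y[j-1]) / 4.
y[4] = (538 + (-114)) / 4 = 424/4 = 106
y[3] = (-114 + 106) / 4 = -8/4 = -2
y[2] = (106 + (-2)) / 4 = 104/4 = 26
y[1] = (-2 + 26) / 4 = 24/4 = 6

6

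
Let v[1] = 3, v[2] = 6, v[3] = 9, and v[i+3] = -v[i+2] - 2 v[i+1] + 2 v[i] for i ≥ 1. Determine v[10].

v[4] = -9 - 2·6 + 2·3 = -15
v[5] = -(-15) - 2·9 + 2·6 = 9
v[6] = -9 - 2·(-15) + 2·9 = 39
v[7] = -39 - 2·9 + 2·(-15) = -87
v[8] = -(-87) - 2·39 + 2·9 = 27
v[9] = -27 - 2·(-87) + 2·39 = 225
v[10] = -225 - 2·27 + 2·(-87) = -453

-453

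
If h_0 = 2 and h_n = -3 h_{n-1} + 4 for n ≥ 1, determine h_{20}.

3486784402

The fixed point is 4/(1 + 3) = 1, so h_n - 1 = -3(h_{n-1} - 1).
Hence h_n = 1·(-3)^n + 1.
h_{20} = 1·(-3)^{20} + 1 = 1·3486784401 + 1 = 3486784402.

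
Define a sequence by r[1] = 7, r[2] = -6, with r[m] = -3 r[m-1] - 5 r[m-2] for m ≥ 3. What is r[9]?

r[3] = -3·(-6) - 5·7 = -17
r[4] = -3·(-17) - 5·(-6) = 81
r[5] = -3·81 - 5·(-17) = -158
r[6] = -3·(-158) - 5·81 = 69
r[7] = -3·69 - 5·(-158) = 583
r[8] = -3·583 - 5·69 = -2094
r[9] = -3·(-2094) - 5·583 = 3367

3367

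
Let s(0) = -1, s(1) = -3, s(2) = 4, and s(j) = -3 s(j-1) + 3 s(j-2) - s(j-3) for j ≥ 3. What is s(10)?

s(3) = -3*4 + 3*(-3) - (-1) = -20
s(4) = -3*(-20) + 3*4 - (-3) = 75
s(5) = -3*75 + 3*(-20) - 4 = -289
s(6) = -3*(-289) + 3*75 - (-20) = 1112
s(7) = -3*1112 + 3*(-289) - 75 = -4278
s(8) = -3*(-4278) + 3*1112 - (-289) = 16459
s(9) = -3*16459 + 3*(-4278) - 1112 = -63323
s(10) = -3*(-63323) + 3*16459 - (-4278) = 243624

243624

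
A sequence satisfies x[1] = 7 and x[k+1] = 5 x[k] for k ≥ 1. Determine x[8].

546875

x[2] = 5(7) = 35
x[3] = 5(35) = 175
x[4] = 5(175) = 875
x[5] = 5(875) = 4375
x[6] = 5(4375) = 21875
x[7] = 5(21875) = 109375
x[8] = 5(109375) = 546875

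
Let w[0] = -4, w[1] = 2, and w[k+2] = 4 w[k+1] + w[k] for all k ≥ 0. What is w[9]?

103682

w[2] = 4·2 + (-4) = 4
w[3] = 4·4 + 2 = 18
w[4] = 4·18 + 4 = 76
w[5] = 4·76 + 18 = 322
w[6] = 4·322 + 76 = 1364
w[7] = 4·1364 + 322 = 5778
w[8] = 4·5778 + 1364 = 24476
w[9] = 4·24476 + 5778 = 103682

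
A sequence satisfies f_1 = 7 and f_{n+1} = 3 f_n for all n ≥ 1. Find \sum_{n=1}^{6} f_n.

2548

f_2 = 3(7) = 21
f_3 = 3(21) = 63
f_4 = 3(63) = 189
f_5 = 3(189) = 567
f_6 = 3(567) = 1701
Sum = 7 + 21 + 63 + 189 + 567 + 1701 = 2548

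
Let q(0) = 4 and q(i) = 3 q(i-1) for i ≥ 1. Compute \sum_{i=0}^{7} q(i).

q(1) = 3(4) = 12
q(2) = 3(12) = 36
q(3) = 3(36) = 108
q(4) = 3(108) = 324
q(5) = 3(324) = 972
q(6) = 3(972) = 2916
q(7) = 3(2916) = 8748
Sum = 4 + 12 + 36 + 108 + 324 + 972 + 2916 + 8748 = 13120

13120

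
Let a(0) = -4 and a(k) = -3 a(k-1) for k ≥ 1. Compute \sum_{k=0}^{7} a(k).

6560

a(1) = -3·(-4) = 12
a(2) = -3·12 = -36
a(3) = -3·(-36) = 108
a(4) = -3·108 = -324
a(5) = -3·(-324) = 972
a(6) = -3·972 = -2916
a(7) = -3·(-2916) = 8748
Sum = (-4) + 12 + (-36) + 108 + (-324) + 972 + (-2916) + 8748 = 6560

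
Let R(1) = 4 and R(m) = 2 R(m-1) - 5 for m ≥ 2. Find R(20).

-524283

The fixed point is -5/(1 - 2) = 5, so R(m) - 5 = 2(R(m-1) - 5).
Hence R(m) = -1·2^{m-1} + 5.
R(20) = -1·2^{19} + 5 = -1·524288 + 5 = -524283.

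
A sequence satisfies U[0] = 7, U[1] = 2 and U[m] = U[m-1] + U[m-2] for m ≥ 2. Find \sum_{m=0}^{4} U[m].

49

U[2] = 2 + 7 = 9
U[3] = 9 + 2 = 11
U[4] = 11 + 9 = 20
Sum = 7 + 2 + 9 + 11 + 20 = 49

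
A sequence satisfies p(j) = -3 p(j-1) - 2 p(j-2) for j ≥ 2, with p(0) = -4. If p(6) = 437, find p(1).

Let p(1) = w.
p(2) = 8 - 3w
p(3) = -24 + 7w
p(4) = 56 - 15w
p(5) = -120 + 31w
p(6) = 248 - 63w
So 248 - 63w = 437, giving w = -3.

-3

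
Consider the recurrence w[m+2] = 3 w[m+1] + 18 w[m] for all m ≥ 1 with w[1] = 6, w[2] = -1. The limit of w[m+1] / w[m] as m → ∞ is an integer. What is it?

The characteristic equation is r^2 - 3r - 18 = 0, which factors as (r - 6)(r + 3) = 0.
So the roots are 6 and -3. Since |6| > |-3| and the coefficient of 6^m is non-zero, the ratio tends to 6.

6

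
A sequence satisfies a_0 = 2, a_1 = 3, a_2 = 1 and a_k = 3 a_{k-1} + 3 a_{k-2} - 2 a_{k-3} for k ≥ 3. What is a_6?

302

a_3 = 3(1) + 3(3) - 2(2) = 8
a_4 = 3(8) + 3(1) - 2(3) = 21
a_5 = 3(21) + 3(8) - 2(1) = 85
a_6 = 3(85) + 3(21) - 2(8) = 302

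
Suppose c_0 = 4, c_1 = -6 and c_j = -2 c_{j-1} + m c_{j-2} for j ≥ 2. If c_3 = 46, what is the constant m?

-5

c_2 = 12 + 4m
c_3 = -24 - 14m
So -24 - 14m = 46, giving m = -5.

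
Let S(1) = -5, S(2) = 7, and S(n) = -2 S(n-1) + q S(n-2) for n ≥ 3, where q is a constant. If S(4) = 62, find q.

S(3) = -14 - 5q
S(4) = 28 + 17q
So 28 + 17q = 62, giving q = 2.

2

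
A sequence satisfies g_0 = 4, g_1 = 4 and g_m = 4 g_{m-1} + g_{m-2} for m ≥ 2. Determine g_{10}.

g_2 = 4*4 + 4 = 20
g_3 = 4*20 + 4 = 84
g_4 = 4*84 + 20 = 356
g_5 = 4*356 + 84 = 1508
g_6 = 4*1508 + 356 = 6388
g_7 = 4*6388 + 1508 = 27060
g_8 = 4*27060 + 6388 = 114628
g_9 = 4*114628 + 27060 = 485572
g_{10} = 4*485572 + 114628 = 2056916

2056916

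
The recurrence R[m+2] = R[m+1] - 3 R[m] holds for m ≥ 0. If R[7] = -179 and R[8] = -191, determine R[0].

Rearranging, R[m-2] = (R[m] - R[m-1]) / -3.
R[6] = (-191 - (-179)) / -3 = -12/-3 = 4
R[5] = (-179 - 4) / -3 = -183/-3 = 61
R[4] = (4 - 61) / -3 = -57/-3 = 19
R[3] = (61 - 19) / -3 = 42/-3 = -14
R[2] = (19 - (-14)) / -3 = 33/-3 = -11
R[1] = (-14 - (-11)) / -3 = -3/-3 = 1
R[0] = (-11 - 1) / -3 = -12/-3 = 4

4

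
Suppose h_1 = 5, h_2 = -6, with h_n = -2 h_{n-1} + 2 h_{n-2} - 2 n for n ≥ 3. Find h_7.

974

h_3 = -2*(-6) + 2*5 - 6 = 16
h_4 = -2*16 + 2*(-6) - 8 = -52
h_5 = -2*(-52) + 2*16 - 10 = 126
h_6 = -2*126 + 2*(-52) - 12 = -368
h_7 = -2*(-368) + 2*126 - 14 = 974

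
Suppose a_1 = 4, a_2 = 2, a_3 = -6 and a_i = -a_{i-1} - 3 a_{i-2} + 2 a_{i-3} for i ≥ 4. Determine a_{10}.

a_4 = -(-6) - 3(2) + 2(4) = 8
a_5 = -8 - 3(-6) + 2(2) = 14
a_6 = -14 - 3(8) + 2(-6) = -50
a_7 = -(-50) - 3(14) + 2(8) = 24
a_8 = -24 - 3(-50) + 2(14) = 154
a_9 = -154 - 3(24) + 2(-50) = -326
a_{10} = -(-326) - 3(154) + 2(24) = -88

-88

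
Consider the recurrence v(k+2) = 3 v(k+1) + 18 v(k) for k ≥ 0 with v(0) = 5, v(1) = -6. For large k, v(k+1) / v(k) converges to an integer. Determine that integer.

6

The characteristic equation is r^2 - 3r - 18 = 0, which factors as (r - 6)(r + 3) = 0.
So the roots are 6 and -3. Since |6| > |-3| and the coefficient of 6^k is non-zero, the ratio tends to 6.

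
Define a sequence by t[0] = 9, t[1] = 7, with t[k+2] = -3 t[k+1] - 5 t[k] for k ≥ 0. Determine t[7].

t[2] = -3(7) - 5(9) = -66
t[3] = -3(-66) - 5(7) = 163
t[4] = -3(163) - 5(-66) = -159
t[5] = -3(-159) - 5(163) = -338
t[6] = -3(-338) - 5(-159) = 1809
t[7] = -3(1809) - 5(-338) = -3737

-3737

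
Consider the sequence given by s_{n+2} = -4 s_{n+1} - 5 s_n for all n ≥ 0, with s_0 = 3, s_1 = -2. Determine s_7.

s_2 = -4*(-2) - 5*3 = -7
s_3 = -4*(-7) - 5*(-2) = 38
s_4 = -4*38 - 5*(-7) = -117
s_5 = -4*(-117) - 5*38 = 278
s_6 = -4*278 - 5*(-117) = -527
s_7 = -4*(-527) - 5*278 = 718

718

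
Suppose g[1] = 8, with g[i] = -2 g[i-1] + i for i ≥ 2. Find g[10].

-3808

g[2] = -2·8 + 2 = -14
g[3] = -2·(-14) + 3 = 31
g[4] = -2·31 + 4 = -58
g[5] = -2·(-58) + 5 = 121
g[6] = -2·121 + 6 = -236
g[7] = -2·(-236) + 7 = 479
g[8] = -2·479 + 8 = -950
g[9] = -2·(-950) + 9 = 1909
g[10] = -2·1909 + 10 = -3808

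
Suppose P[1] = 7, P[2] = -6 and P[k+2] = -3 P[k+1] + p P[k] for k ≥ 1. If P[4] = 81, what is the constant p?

-5

P[3] = 18 + 7p
P[4] = -54 - 27p
So -54 - 27p = 81, giving p = -5.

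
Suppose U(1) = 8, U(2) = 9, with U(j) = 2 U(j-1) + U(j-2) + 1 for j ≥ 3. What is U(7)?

911

U(3) = 2·9 + 8 + 1 = 27
U(4) = 2·27 + 9 + 1 = 64
U(5) = 2·64 + 27 + 1 = 156
U(6) = 2·156 + 64 + 1 = 377
U(7) = 2·377 + 156 + 1 = 911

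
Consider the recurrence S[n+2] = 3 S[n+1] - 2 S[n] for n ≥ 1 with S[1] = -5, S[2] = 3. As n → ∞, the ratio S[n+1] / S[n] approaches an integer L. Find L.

The characteristic equation is r^2 - 3r + 2 = 0, which factors as (r - 2)(r - 1) = 0.
So the roots are 2 and 1. Since |2| > |1| and the coefficient of 2^n is non-zero, the ratio tends to 2.

2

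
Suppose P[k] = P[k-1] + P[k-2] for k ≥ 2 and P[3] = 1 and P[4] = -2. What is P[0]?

-7

Rearranging, P[k-2] = P[k] - P[k-1].
P[2] = -2 - 1 = -3
P[1] = 1 - (-3) = 4
P[0] = -3 - 4 = -7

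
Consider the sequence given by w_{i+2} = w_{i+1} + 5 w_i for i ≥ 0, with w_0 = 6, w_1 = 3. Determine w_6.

w_2 = 3 + 5·6 = 33
w_3 = 33 + 5·3 = 48
w_4 = 48 + 5·33 = 213
w_5 = 213 + 5·48 = 453
w_6 = 453 + 5·213 = 1518

1518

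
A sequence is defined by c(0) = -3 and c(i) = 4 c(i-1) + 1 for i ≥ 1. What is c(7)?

-43691

c(1) = 4*(-3) + 1 = -11
c(2) = 4*(-11) + 1 = -43
c(3) = 4*(-43) + 1 = -171
c(4) = 4*(-171) + 1 = -683
c(5) = 4*(-683) + 1 = -2731
c(6) = 4*(-2731) + 1 = -10923
c(7) = 4*(-10923) + 1 = -43691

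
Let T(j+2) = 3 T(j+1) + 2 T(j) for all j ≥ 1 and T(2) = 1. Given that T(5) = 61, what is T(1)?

Let T(1) = w.
T(3) = 3 + 2w
T(4) = 11 + 6w
T(5) = 39 + 22w
So 39 + 22w = 61, giving w = 1.

1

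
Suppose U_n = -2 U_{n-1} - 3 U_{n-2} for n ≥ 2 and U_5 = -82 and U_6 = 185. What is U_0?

5

Rearranging, U_{n-2} = (U_n + 2 U_{n-1}) / -3.
U_4 = (185 + 2·(-82)) / -3 = 21/-3 = -7
U_3 = (-82 + 2·(-7)) / -3 = -96/-3 = 32
U_2 = (-7 + 2·32) / -3 = 57/-3 = -19
U_1 = (32 + 2·(-19)) / -3 = -6/-3 = 2
U_0 = (-19 + 2·2) / -3 = -15/-3 = 5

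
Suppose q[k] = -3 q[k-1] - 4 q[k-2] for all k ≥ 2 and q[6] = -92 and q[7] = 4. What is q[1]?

Rearranging, q[k-2] = (q[k] + 3 q[k-1]) / -4.
q[5] = (4 + 3(-92)) / -4 = -272/-4 = 68
q[4] = (-92 + 3(68)) / -4 = 112/-4 = -28
q[3] = (68 + 3(-28)) / -4 = -16/-4 = 4
q[2] = (-28 + 3(4)) / -4 = -16/-4 = 4
q[1] = (4 + 3(4)) / -4 = 16/-4 = -4

-4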